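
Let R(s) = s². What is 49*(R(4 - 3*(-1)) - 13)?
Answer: 1764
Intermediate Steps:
49*(R(4 - 3*(-1)) - 13) = 49*((4 - 3*(-1))² - 13) = 49*((4 + 3)² - 13) = 49*(7² - 13) = 49*(49 - 13) = 49*36 = 1764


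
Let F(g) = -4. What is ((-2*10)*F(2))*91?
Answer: 7280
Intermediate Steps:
((-2*10)*F(2))*91 = (-2*10*(-4))*91 = -20*(-4)*91 = 80*91 = 7280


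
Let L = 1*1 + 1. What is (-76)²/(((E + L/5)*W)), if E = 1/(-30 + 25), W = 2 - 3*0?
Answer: 14440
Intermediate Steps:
L = 2 (L = 1 + 1 = 2)
W = 2 (W = 2 + 0 = 2)
E = -⅕ (E = 1/(-5) = -⅕ ≈ -0.20000)
(-76)²/(((E + L/5)*W)) = (-76)²/(((-⅕ + 2/5)*2)) = 5776/(((-⅕ + 2*(⅕))*2)) = 5776/(((-⅕ + ⅖)*2)) = 5776/(((⅕)*2)) = 5776/(⅖) = 5776*(5/2) = 14440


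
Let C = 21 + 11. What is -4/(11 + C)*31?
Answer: -124/43 ≈ -2.8837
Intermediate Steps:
C = 32
-4/(11 + C)*31 = -4/(11 + 32)*31 = -4/43*31 = -124/43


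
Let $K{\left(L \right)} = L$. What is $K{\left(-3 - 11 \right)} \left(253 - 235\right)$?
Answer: $-252$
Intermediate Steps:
$K{\left(-3 - 11 \right)} \left(253 - 235\right) = \left(-3 - 11\right) \left(253 - 235\right) = \left(-3 - 11\right) 18 = \left(-14\right) 18 = -252$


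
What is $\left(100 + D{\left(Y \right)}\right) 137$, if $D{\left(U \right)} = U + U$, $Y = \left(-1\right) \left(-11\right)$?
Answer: $16714$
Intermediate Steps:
$Y = 11$
$D{\left(U \right)} = 2 U$
$\left(100 + D{\left(Y \right)}\right) 137 = \left(100 + 2 \cdot 11\right) 137 = \left(100 + 22\right) 137 = 122 \cdot 137 = 16714$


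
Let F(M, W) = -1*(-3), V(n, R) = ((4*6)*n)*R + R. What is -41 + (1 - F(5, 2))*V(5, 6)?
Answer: -1493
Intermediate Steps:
V(n, R) = R + 24*R*n (V(n, R) = (24*n)*R + R = 24*R*n + R = R + 24*R*n)
F(M, W) = 3
-41 + (1 - F(5, 2))*V(5, 6) = -41 + (1 - 1*3)*(6*(1 + 24*5)) = -41 + (1 - 3)*(6*(1 + 120)) = -41 - 12*121 = -41 - 2*726 = -41 - 1452 = -1493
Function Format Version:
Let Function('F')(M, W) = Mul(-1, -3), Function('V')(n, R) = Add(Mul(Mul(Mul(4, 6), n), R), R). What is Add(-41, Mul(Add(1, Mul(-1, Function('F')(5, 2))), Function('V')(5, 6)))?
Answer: -1493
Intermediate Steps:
Function('V')(n, R) = Add(R, Mul(24, R, n)) (Function('V')(n, R) = Add(Mul(Mul(24, n), R), R) = Add(Mul(24, R, n), R) = Add(R, Mul(24, R, n)))
Function('F')(M, W) = 3
Add(-41, Mul(Add(1, Mul(-1, Function('F')(5, 2))), Function('V')(5, 6))) = Add(-41, Mul(Add(1, Mul(-1, 3)), Mul(6, Add(1, Mul(24, 5))))) = Add(-41, Mul(Add(1, -3), Mul(6, Add(1, 120)))) = Add(-41, Mul(-2, Mul(6, 121))) = Add(-41, Mul(-2, 726)) = Add(-41, -1452) = -1493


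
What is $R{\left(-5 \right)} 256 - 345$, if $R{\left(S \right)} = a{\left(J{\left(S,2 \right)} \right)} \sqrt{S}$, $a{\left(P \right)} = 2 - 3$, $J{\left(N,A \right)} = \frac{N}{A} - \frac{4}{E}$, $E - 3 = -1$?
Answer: $-345 - 256 i \sqrt{5} \approx -345.0 - 572.43 i$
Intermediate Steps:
$E = 2$ ($E = 3 - 1 = 2$)
$J{\left(N,A \right)} = -2 + \frac{N}{A}$ ($J{\left(N,A \right)} = \frac{N}{A} - \frac{4}{2} = \frac{N}{A} - 2 = -2 + \frac{N}{A}$)
$a{\left(P \right)} = -1$ ($a{\left(P \right)} = 2 - 3 = -1$)
$R{\left(S \right)} = - \sqrt{S}$
$R{\left(-5 \right)} 256 - 345 = - \sqrt{-5} \cdot 256 - 345 = - i \sqrt{5} \cdot 256 - 345 = - 256 i \sqrt{5} - 345 = -345 - 256 i \sqrt{5}$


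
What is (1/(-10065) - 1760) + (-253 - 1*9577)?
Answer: -116653351/10065 ≈ -11590.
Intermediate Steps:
(1/(-10065) - 1760) + (-253 - 1*9577) = (-1/10065 - 1760) + (-253 - 9577) = -17714401/10065 - 9830 = -116653351/10065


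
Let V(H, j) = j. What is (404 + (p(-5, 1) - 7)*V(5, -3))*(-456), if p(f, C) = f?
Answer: -200640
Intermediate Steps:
(404 + (p(-5, 1) - 7)*V(5, -3))*(-456) = (404 + (-5 - 7)*(-3))*(-456) = (404 - 12*(-3))*(-456) = (404 + 36)*(-456) = 440*(-456) = -200640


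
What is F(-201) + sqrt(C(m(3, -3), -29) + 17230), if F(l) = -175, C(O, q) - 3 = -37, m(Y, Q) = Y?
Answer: -175 + 2*sqrt(4299) ≈ -43.866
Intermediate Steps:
C(O, q) = -34 (C(O, q) = 3 - 37 = -34)
F(-201) + sqrt(C(m(3, -3), -29) + 17230) = -175 + sqrt(-34 + 17230) = -175 + sqrt(17196) = -175 + 2*sqrt(4299)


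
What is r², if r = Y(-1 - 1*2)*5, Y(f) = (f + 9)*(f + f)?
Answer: 32400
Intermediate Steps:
Y(f) = 2*f*(9 + f) (Y(f) = (9 + f)*(2*f) = 2*f*(9 + f))
r = -180 (r = (2*(-1 - 1*2)*(9 + (-1 - 1*2)))*5 = (2*(-1 - 2)*(9 + (-1 - 2)))*5 = (2*(-3)*(9 - 3))*5 = (2*(-3)*6)*5 = -36*5 = -180)
r² = (-180)² = 32400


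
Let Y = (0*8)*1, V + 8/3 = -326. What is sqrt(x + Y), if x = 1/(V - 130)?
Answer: I*sqrt(258)/344 ≈ 0.046693*I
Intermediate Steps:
V = -986/3 (V = -8/3 - 326 = -986/3 ≈ -328.67)
Y = 0 (Y = 0*1 = 0)
x = -3/1376 (x = 1/(-986/3 - 130) = 1/(-1376/3) = -3/1376 ≈ -0.0021802)
sqrt(x + Y) = sqrt(-3/1376 + 0) = sqrt(-3/1376) = I*sqrt(258)/344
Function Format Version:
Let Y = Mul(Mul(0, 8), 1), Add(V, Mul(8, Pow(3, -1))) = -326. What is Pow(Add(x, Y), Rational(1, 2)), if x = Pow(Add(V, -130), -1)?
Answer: Mul(Rational(1, 344), I, Pow(258, Rational(1, 2))) ≈ Mul(0.046693, I)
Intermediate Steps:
V = Rational(-986, 3) (V = Add(Rational(-8, 3), -326) = Rational(-986, 3) ≈ -328.67)
Y = 0 (Y = Mul(0, 1) = 0)
x = Rational(-3, 1376) (x = Pow(Add(Rational(-986, 3), -130), -1) = Pow(Rational(-1376, 3), -1) = Rational(-3, 1376) ≈ -0.0021802)
Pow(Add(x, Y), Rational(1, 2)) = Pow(Add(Rational(-3, 1376), 0), Rational(1, 2)) = Pow(Rational(-3, 1376), Rational(1, 2)) = Mul(Rational(1, 344), I, Pow(258, Rational(1, 2)))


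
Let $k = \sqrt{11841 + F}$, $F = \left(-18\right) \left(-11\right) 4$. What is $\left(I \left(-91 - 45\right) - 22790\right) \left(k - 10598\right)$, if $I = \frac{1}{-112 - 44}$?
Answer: $\frac{9419248048}{39} - \frac{888776 \sqrt{12633}}{39} \approx 2.3896 \cdot 10^{8}$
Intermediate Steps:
$F = 792$ ($F = 198 \cdot 4 = 792$)
$I = - \frac{1}{156}$ ($I = \frac{1}{-156} = - \frac{1}{156} \approx -0.0064103$)
$k = \sqrt{12633}$ ($k = \sqrt{11841 + 792} = \sqrt{12633} \approx 112.4$)
$\left(I \left(-91 - 45\right) - 22790\right) \left(k - 10598\right) = \left(- \frac{-91 - 45}{156} - 22790\right) \left(\sqrt{12633} - 10598\right) = \left(\left(- \frac{1}{156}\right) \left(-136\right) - 22790\right) \left(-10598 + \sqrt{12633}\right) = \left(\frac{34}{39} - 22790\right) \left(-10598 + \sqrt{12633}\right) = - \frac{888776 \left(-10598 + \sqrt{12633}\right)}{39} = \frac{9419248048}{39} - \frac{888776 \sqrt{12633}}{39}$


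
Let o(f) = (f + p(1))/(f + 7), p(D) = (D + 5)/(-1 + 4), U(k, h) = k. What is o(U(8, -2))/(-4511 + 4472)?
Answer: -2/117 ≈ -0.017094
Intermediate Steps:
p(D) = 5/3 + D/3 (p(D) = (5 + D)/3 = (5 + D)*(1/3) = 5/3 + D/3)
o(f) = (2 + f)/(7 + f) (o(f) = (f + (5/3 + (1/3)*1))/(f + 7) = (f + (5/3 + 1/3))/(7 + f) = (f + 2)/(7 + f) = (2 + f)/(7 + f))
o(U(8, -2))/(-4511 + 4472) = ((2 + 8)/(7 + 8))/(-4511 + 4472) = (10/15)/(-39) = ((1/15)*10)*(-1/39) = (2/3)*(-1/39) = -2/117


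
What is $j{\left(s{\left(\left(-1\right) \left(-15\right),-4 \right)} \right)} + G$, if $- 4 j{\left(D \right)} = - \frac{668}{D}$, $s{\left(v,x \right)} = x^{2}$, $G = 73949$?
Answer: $\frac{1183351}{16} \approx 73960.0$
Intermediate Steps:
$j{\left(D \right)} = \frac{167}{D}$ ($j{\left(D \right)} = - \frac{\left(-668\right) \frac{1}{D}}{4} = \frac{167}{D}$)
$j{\left(s{\left(\left(-1\right) \left(-15\right),-4 \right)} \right)} + G = \frac{167}{\left(-4\right)^{2}} + 73949 = \frac{167}{16} + 73949 = \frac{1183351}{16}$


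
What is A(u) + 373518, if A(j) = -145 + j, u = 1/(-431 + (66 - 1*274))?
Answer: 238585346/639 ≈ 3.7337e+5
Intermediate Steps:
u = -1/639 (u = 1/(-431 + (66 - 274)) = 1/(-431 - 208) = 1/(-639) = -1/639 ≈ -0.0015649)
A(u) + 373518 = (-145 - 1/639) + 373518 = -92656/639 + 373518 = 238585346/639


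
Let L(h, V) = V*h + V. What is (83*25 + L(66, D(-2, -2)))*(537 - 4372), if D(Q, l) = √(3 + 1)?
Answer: -8471515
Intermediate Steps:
D(Q, l) = 2 (D(Q, l) = √4 = 2)
L(h, V) = V + V*h
(83*25 + L(66, D(-2, -2)))*(537 - 4372) = (83*25 + 2*(1 + 66))*(537 - 4372) = (2075 + 2*67)*(-3835) = (2075 + 134)*(-3835) = 2209*(-3835) = -8471515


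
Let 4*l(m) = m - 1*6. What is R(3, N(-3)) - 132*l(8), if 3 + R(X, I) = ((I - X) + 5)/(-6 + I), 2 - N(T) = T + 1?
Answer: -72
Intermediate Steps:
N(T) = 1 - T (N(T) = 2 - (T + 1) = 2 - (1 + T) = 2 + (-1 - T) = 1 - T)
l(m) = -3/2 + m/4 (l(m) = (m - 1*6)/4 = (m - 6)/4 = (-6 + m)/4 = -3/2 + m/4)
R(X, I) = -3 + (5 + I - X)/(-6 + I) (R(X, I) = -3 + ((I - X) + 5)/(-6 + I) = -3 + (5 + I - X)/(-6 + I))
R(3, N(-3)) - 132*l(8) = (23 - 1*3 - 2*(1 - 1*(-3)))/(-6 + (1 - 1*(-3))) - 132*(-3/2 + (¼)*8) = (23 - 3 - 2*(1 + 3))/(-6 + (1 + 3)) - 132*(-3/2 + 2) = (23 - 3 - 2*4)/(-6 + 4) - 132*½ = (23 - 3 - 8)/(-2) - 66 = -½*12 - 66 = -6 - 66 = -72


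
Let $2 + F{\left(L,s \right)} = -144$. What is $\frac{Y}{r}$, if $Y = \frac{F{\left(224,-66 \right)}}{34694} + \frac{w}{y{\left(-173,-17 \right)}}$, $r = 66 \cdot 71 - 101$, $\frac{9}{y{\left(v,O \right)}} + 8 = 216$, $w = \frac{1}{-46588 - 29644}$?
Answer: $- \frac{103255}{104939791803} \approx -9.8395 \cdot 10^{-7}$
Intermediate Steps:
$F{\left(L,s \right)} = -146$ ($F{\left(L,s \right)} = -2 - 144 = -146$)
$w = - \frac{1}{76232}$ ($w = \frac{1}{-76232} = - \frac{1}{76232} \approx -1.3118 \cdot 10^{-5}$)
$y{\left(v,O \right)} = \frac{9}{208}$ ($y{\left(v,O \right)} = \frac{9}{-8 + 216} = \frac{9}{208}$)
$r = 4585$ ($r = 4686 - 101 = 4585$)
$Y = - \frac{516275}{114438159}$ ($Y = - \frac{146}{34694} - \frac{1}{76232 \cdot \frac{9}{208}} = \left(-146\right) \frac{1}{34694} - \frac{2}{6597} = - \frac{73}{17347} - \frac{2}{6597} = - \frac{516275}{114438159} \approx -0.0045114$)
$\frac{Y}{r} = - \frac{516275}{114438159 \cdot 4585} = \left(- \frac{516275}{114438159}\right) \frac{1}{4585} = - \frac{103255}{104939791803}$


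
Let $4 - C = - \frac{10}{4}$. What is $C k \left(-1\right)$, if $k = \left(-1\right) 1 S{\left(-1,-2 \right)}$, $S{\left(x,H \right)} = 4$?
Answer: $26$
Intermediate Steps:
$C = \frac{13}{2}$ ($C = 4 - - \frac{10}{4} = 4 - \left(-10\right) \frac{1}{4} = 4 - - \frac{5}{2} = 4 + \frac{5}{2} = \frac{13}{2} \approx 6.5$)
$k = -4$ ($k = \left(-1\right) 1 \cdot 4 = \left(-1\right) 4 = -4$)
$C k \left(-1\right) = \frac{13}{2} \left(-4\right) \left(-1\right) = \left(-26\right) \left(-1\right) = 26$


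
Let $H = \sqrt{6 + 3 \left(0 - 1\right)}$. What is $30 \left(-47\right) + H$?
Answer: $-1410 + \sqrt{3} \approx -1408.3$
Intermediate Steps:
$H = \sqrt{3}$ ($H = \sqrt{6 + 3 \left(0 - 1\right)} = \sqrt{6 + 3 \left(-1\right)} = \sqrt{6 - 3} = \sqrt{3} \approx 1.732$)
$30 \left(-47\right) + H = 30 \left(-47\right) + \sqrt{3} = -1410 + \sqrt{3}$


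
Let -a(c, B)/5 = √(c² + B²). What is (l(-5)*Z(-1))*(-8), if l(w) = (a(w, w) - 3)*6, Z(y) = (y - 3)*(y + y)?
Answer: 1152 + 9600*√2 ≈ 14728.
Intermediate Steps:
Z(y) = 2*y*(-3 + y) (Z(y) = (-3 + y)*(2*y) = 2*y*(-3 + y))
a(c, B) = -5*√(B² + c²) (a(c, B) = -5*√(c² + B²) = -5*√(B² + c²))
l(w) = -18 - 30*√2*√(w²) (l(w) = (-5*√(w² + w²) - 3)*6 = (-5*√2*√(w²) - 3)*6 = (-3 - 5*√2*√(w²))*6 = -18 - 30*√2*√(w²))
(l(-5)*Z(-1))*(-8) = ((-18 - 30*√2*√((-5)²))*(2*(-1)*(-3 - 1)))*(-8) = ((-18 - 30*√2*√25)*(2*(-1)*(-4)))*(-8) = ((-18 - 30*√2*5)*8)*(-8) = ((-18 - 150*√2)*8)*(-8) = (-144 - 1200*√2)*(-8) = 1152 + 9600*√2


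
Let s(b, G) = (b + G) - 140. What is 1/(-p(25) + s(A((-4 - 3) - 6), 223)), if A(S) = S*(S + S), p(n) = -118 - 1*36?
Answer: 1/575 ≈ 0.0017391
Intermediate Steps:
p(n) = -154 (p(n) = -118 - 36 = -154)
A(S) = 2*S² (A(S) = S*(2*S) = 2*S²)
s(b, G) = -140 + G + b (s(b, G) = (G + b) - 140 = -140 + G + b)
1/(-p(25) + s(A((-4 - 3) - 6), 223)) = 1/(-1*(-154) + (-140 + 223 + 2*((-4 - 3) - 6)²)) = 1/(154 + (-140 + 223 + 2*(-7 - 6)²)) = 1/(154 + (-140 + 223 + 2*(-13)²)) = 1/(154 + (-140 + 223 + 2*169)) = 1/(154 + (-140 + 223 + 338)) = 1/(154 + 421) = 1/575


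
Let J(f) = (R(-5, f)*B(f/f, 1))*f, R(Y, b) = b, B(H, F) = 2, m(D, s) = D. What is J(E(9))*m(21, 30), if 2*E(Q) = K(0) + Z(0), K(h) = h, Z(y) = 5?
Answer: 525/2 ≈ 262.50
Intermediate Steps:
E(Q) = 5/2 (E(Q) = (0 + 5)/2 = (½)*5 = 5/2)
J(f) = 2*f² (J(f) = (f*2)*f = (2*f)*f = 2*f²)
J(E(9))*m(21, 30) = (2*(5/2)²)*21 = (2*(25/4))*21 = (25/2)*21 = 525/2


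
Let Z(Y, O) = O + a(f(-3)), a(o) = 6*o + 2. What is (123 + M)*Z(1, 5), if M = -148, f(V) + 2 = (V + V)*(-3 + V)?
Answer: -5275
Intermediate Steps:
f(V) = -2 + 2*V*(-3 + V) (f(V) = -2 + (V + V)*(-3 + V) = -2 + (2*V)*(-3 + V) = -2 + 2*V*(-3 + V))
a(o) = 2 + 6*o
Z(Y, O) = 206 + O (Z(Y, O) = O + (2 + 6*(-2 - 6*(-3) + 2*(-3)²)) = O + (2 + 6*(-2 + 18 + 2*9)) = O + (2 + 6*(-2 + 18 + 18)) = O + (2 + 6*34) = O + (2 + 204) = O + 206 = 206 + O)
(123 + M)*Z(1, 5) = (123 - 148)*(206 + 5) = -25*211 = -5275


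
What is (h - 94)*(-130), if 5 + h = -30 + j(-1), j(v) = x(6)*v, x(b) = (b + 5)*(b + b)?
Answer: 33930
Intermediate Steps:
x(b) = 2*b*(5 + b) (x(b) = (5 + b)*(2*b) = 2*b*(5 + b))
j(v) = 132*v (j(v) = (2*6*(5 + 6))*v = (2*6*11)*v = 132*v)
h = -167 (h = -5 + (-30 + 132*(-1)) = -5 + (-30 - 132) = -5 - 162 = -167)
(h - 94)*(-130) = (-167 - 94)*(-130) = -261*(-130) = 33930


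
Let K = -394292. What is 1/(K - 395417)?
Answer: -1/789709 ≈ -1.2663e-6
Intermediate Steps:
1/(K - 395417) = 1/(-394292 - 395417) = 1/(-789709) = -1/789709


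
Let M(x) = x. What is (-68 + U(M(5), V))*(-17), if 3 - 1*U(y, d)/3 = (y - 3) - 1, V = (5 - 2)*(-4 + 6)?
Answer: 1054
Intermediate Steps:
V = 6 (V = 3*2 = 6)
U(y, d) = 21 - 3*y (U(y, d) = 9 - 3*((y - 3) - 1) = 9 - 3*((-3 + y) - 1) = 9 - 3*(-4 + y) = 9 + (12 - 3*y) = 21 - 3*y)
(-68 + U(M(5), V))*(-17) = (-68 + (21 - 3*5))*(-17) = (-68 + (21 - 15))*(-17) = (-68 + 6)*(-17) = -62*(-17) = 1054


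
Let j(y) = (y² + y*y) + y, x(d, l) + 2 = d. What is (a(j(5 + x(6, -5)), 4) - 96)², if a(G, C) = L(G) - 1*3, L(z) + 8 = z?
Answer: 4096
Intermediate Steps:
x(d, l) = -2 + d
j(y) = y + 2*y² (j(y) = (y² + y²) + y = 2*y² + y = y + 2*y²)
L(z) = -8 + z
a(G, C) = -11 + G (a(G, C) = (-8 + G) - 1*3 = (-8 + G) - 3 = -11 + G)
(a(j(5 + x(6, -5)), 4) - 96)² = ((-11 + (5 + (-2 + 6))*(1 + 2*(5 + (-2 + 6)))) - 96)² = ((-11 + (5 + 4)*(1 + 2*(5 + 4))) - 96)² = ((-11 + 9*(1 + 2*9)) - 96)² = ((-11 + 9*(1 + 18)) - 96)² = ((-11 + 9*19) - 96)² = ((-11 + 171) - 96)² = (160 - 96)² = 64² = 4096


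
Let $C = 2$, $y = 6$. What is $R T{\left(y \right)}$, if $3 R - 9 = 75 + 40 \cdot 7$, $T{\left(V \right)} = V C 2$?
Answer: $2912$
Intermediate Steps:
$T{\left(V \right)} = 4 V$ ($T{\left(V \right)} = V 2 \cdot 2 = 2 V 2 = 4 V$)
$R = \frac{364}{3}$ ($R = 3 + \frac{75 + 40 \cdot 7}{3} = 3 + \frac{75 + 280}{3} = 3 + \frac{1}{3} \cdot 355 = 3 + \frac{355}{3} = \frac{364}{3} \approx 121.33$)
$R T{\left(y \right)} = \frac{364 \cdot 4 \cdot 6}{3} = \frac{364}{3} \cdot 24 = 2912$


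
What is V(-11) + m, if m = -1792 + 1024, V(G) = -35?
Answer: -803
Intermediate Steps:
m = -768
V(-11) + m = -35 - 768 = -803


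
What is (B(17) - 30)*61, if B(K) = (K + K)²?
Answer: 68686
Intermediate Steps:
B(K) = 4*K² (B(K) = (2*K)² = 4*K²)
(B(17) - 30)*61 = (4*17² - 30)*61 = (4*289 - 30)*61 = (1156 - 30)*61 = 1126*61 = 68686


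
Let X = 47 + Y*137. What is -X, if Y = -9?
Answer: 1186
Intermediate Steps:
X = -1186 (X = 47 - 9*137 = 47 - 1233 = -1186)
-X = -1*(-1186) = 1186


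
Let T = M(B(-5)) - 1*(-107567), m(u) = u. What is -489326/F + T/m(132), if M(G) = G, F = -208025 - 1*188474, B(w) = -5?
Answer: 7118802745/8722978 ≈ 816.10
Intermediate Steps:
F = -396499 (F = -208025 - 188474 = -396499)
T = 107562 (T = -5 - 1*(-107567) = -5 + 107567 = 107562)
-489326/F + T/m(132) = -489326/(-396499) + 107562/132 = -489326*(-1/396499) + 107562*(1/132) = 489326/396499 + 17927/22 = 7118802745/8722978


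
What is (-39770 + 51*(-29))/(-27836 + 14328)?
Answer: 41249/13508 ≈ 3.0537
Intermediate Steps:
(-39770 + 51*(-29))/(-27836 + 14328) = (-39770 - 1479)/(-13508) = -41249*(-1/13508) = 41249/13508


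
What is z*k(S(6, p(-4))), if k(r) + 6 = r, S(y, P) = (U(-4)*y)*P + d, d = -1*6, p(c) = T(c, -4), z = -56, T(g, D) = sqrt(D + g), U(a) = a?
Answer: 672 + 2688*I*sqrt(2) ≈ 672.0 + 3801.4*I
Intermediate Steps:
p(c) = sqrt(-4 + c)
d = -6
S(y, P) = -6 - 4*P*y (S(y, P) = (-4*y)*P - 6 = -4*P*y - 6 = -6 - 4*P*y)
k(r) = -6 + r
z*k(S(6, p(-4))) = -56*(-6 + (-6 - 4*sqrt(-4 - 4)*6)) = -56*(-6 + (-6 - 4*sqrt(-8)*6)) = -56*(-6 + (-6 - 4*2*I*sqrt(2)*6)) = -56*(-6 + (-6 - 48*I*sqrt(2))) = -56*(-12 - 48*I*sqrt(2)) = 672 + 2688*I*sqrt(2)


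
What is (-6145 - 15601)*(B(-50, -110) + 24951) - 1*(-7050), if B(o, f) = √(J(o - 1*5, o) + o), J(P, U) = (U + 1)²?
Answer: -542577396 - 21746*√2351 ≈ -5.4363e+8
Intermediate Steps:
J(P, U) = (1 + U)²
B(o, f) = √(o + (1 + o)²) (B(o, f) = √((1 + o)² + o) = √(o + (1 + o)²))
(-6145 - 15601)*(B(-50, -110) + 24951) - 1*(-7050) = (-6145 - 15601)*(√(-50 + (1 - 50)²) + 24951) - 1*(-7050) = -21746*(√(-50 + (-49)²) + 24951) + 7050 = -21746*(√(-50 + 2401) + 24951) + 7050 = -21746*(√2351 + 24951) + 7050 = -21746*(24951 + √2351) + 7050 = (-542584446 - 21746*√2351) + 7050 = -542577396 - 21746*√2351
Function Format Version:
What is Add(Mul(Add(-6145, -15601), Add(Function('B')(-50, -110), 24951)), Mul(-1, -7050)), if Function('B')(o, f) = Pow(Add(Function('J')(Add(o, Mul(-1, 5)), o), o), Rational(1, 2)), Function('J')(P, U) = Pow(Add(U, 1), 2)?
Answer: Add(-542577396, Mul(-21746, Pow(2351, Rational(1, 2)))) ≈ -5.4363e+8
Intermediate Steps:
Function('J')(P, U) = Pow(Add(1, U), 2)
Function('B')(o, f) = Pow(Add(o, Pow(Add(1, o), 2)), Rational(1, 2)) (Function('B')(o, f) = Pow(Add(Pow(Add(1, o), 2), o), Rational(1, 2)) = Pow(Add(o, Pow(Add(1, o), 2)), Rational(1, 2)))
Add(Mul(Add(-6145, -15601), Add(Function('B')(-50, -110), 24951)), Mul(-1, -7050)) = Add(Mul(Add(-6145, -15601), Add(Pow(Add(-50, Pow(Add(1, -50), 2)), Rational(1, 2)), 24951)), Mul(-1, -7050)) = Add(Mul(-21746, Add(Pow(Add(-50, Pow(-49, 2)), Rational(1, 2)), 24951)), 7050) = Add(Mul(-21746, Add(Pow(Add(-50, 2401), Rational(1, 2)), 24951)), 7050) = Add(Mul(-21746, Add(Pow(2351, Rational(1, 2)), 24951)), 7050) = Add(Mul(-21746, Add(24951, Pow(2351, Rational(1, 2)))), 7050) = Add(Add(-542584446, Mul(-21746, Pow(2351, Rational(1, 2)))), 7050) = Add(-542577396, Mul(-21746, Pow(2351, Rational(1, 2))))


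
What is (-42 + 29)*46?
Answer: -598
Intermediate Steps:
(-42 + 29)*46 = -13*46 = -598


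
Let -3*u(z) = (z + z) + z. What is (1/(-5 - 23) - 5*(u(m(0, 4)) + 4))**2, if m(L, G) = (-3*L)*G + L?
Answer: 314721/784 ≈ 401.43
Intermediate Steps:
m(L, G) = L - 3*G*L (m(L, G) = -3*G*L + L = L - 3*G*L)
u(z) = -z (u(z) = -((z + z) + z)/3 = -(2*z + z)/3 = -z)
(1/(-5 - 23) - 5*(u(m(0, 4)) + 4))**2 = (1/(-5 - 23) - 5*(-0*(1 - 3*4) + 4))**2 = (1/(-28) - 5*(-0*(1 - 12) + 4))**2 = (-1/28 - 5*(-0*(-11) + 4))**2 = (-1/28 - 5*(-1*0 + 4))**2 = (-1/28 - 5*(0 + 4))**2 = (-1/28 - 5*4)**2 = (-1/28 - 20)**2 = (-561/28)**2 = 314721/784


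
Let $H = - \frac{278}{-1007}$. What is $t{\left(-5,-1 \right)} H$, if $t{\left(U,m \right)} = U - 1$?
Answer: $- \frac{1668}{1007} \approx -1.6564$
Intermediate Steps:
$t{\left(U,m \right)} = -1 + U$ ($t{\left(U,m \right)} = U - 1 = -1 + U$)
$H = \frac{278}{1007}$ ($H = \left(-278\right) \left(- \frac{1}{1007}\right) = \frac{278}{1007} \approx 0.27607$)
$t{\left(-5,-1 \right)} H = \left(-1 - 5\right) \frac{278}{1007} = \left(-6\right) \frac{278}{1007} = - \frac{1668}{1007}$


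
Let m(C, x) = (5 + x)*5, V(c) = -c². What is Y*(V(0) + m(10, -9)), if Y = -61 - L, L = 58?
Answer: 2380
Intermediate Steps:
Y = -119 (Y = -61 - 1*58 = -61 - 58 = -119)
m(C, x) = 25 + 5*x
Y*(V(0) + m(10, -9)) = -119*(-1*0² + (25 + 5*(-9))) = -119*(-1*0 + (25 - 45)) = -119*(0 - 20) = -119*(-20) = 2380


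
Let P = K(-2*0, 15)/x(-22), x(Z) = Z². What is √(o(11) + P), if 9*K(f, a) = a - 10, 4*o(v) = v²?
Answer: √131774/66 ≈ 5.5001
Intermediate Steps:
o(v) = v²/4
K(f, a) = -10/9 + a/9 (K(f, a) = (a - 10)/9 = (-10 + a)/9 = -10/9 + a/9)
P = 5/4356 (P = (-10/9 + (⅑)*15)/((-22)²) = (-10/9 + 5/3)/484 = (5/9)*(1/484) = 5/4356 ≈ 0.0011478)
√(o(11) + P) = √((¼)*11² + 5/4356) = √((¼)*121 + 5/4356) = √(121/4 + 5/4356) = √(65887/2178) = √131774/66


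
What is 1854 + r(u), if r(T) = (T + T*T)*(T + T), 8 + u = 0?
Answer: 958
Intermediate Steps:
u = -8 (u = -8 + 0 = -8)
r(T) = 2*T*(T + T**2) (r(T) = (T + T**2)*(2*T) = 2*T*(T + T**2))
1854 + r(u) = 1854 + 2*(-8)**2*(1 - 8) = 1854 + 2*64*(-7) = 1854 - 896 = 958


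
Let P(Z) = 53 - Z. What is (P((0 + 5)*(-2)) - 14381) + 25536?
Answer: 11218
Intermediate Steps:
(P((0 + 5)*(-2)) - 14381) + 25536 = ((53 - (0 + 5)*(-2)) - 14381) + 25536 = ((53 - 5*(-2)) - 14381) + 25536 = ((53 - 1*(-10)) - 14381) + 25536 = ((53 + 10) - 14381) + 25536 = (63 - 14381) + 25536 = -14318 + 25536 = 11218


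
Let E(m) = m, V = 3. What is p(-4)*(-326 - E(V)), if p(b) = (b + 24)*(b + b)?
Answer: 52640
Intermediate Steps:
p(b) = 2*b*(24 + b) (p(b) = (24 + b)*(2*b) = 2*b*(24 + b))
p(-4)*(-326 - E(V)) = (2*(-4)*(24 - 4))*(-326 - 1*3) = (2*(-4)*20)*(-326 - 3) = -160*(-329) = 52640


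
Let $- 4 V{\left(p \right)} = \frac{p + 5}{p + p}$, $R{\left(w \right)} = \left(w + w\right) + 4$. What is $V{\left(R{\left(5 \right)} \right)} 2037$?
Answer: $- \frac{5529}{16} \approx -345.56$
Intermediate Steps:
$R{\left(w \right)} = 4 + 2 w$ ($R{\left(w \right)} = 2 w + 4 = 4 + 2 w$)
$V{\left(p \right)} = - \frac{5 + p}{8 p}$ ($V{\left(p \right)} = - \frac{\left(p + 5\right) \frac{1}{p + p}}{4} = - \frac{\left(5 + p\right) \frac{1}{2 p}}{4} = - \frac{\frac{1}{2} \frac{1}{p} \left(5 + p\right)}{4} = - \frac{5 + p}{8 p}$)
$V{\left(R{\left(5 \right)} \right)} 2037 = \frac{-5 - \left(4 + 2 \cdot 5\right)}{8 \left(4 + 2 \cdot 5\right)} 2037 = \frac{-5 - \left(4 + 10\right)}{8 \left(4 + 10\right)} 2037 = \frac{-5 - 14}{8 \cdot 14} \cdot 2037 = \frac{1}{8} \cdot \frac{1}{14} \left(-5 - 14\right) 2037 = \frac{1}{8} \cdot \frac{1}{14} \left(-19\right) 2037 = \left(- \frac{19}{112}\right) 2037 = - \frac{5529}{16}$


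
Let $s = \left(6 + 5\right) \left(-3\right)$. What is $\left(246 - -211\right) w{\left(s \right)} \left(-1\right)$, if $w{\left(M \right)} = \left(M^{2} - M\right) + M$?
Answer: $-497673$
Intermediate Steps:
$s = -33$ ($s = 11 \left(-3\right) = -33$)
$w{\left(M \right)} = M^{2}$
$\left(246 - -211\right) w{\left(s \right)} \left(-1\right) = \left(246 - -211\right) \left(-33\right)^{2} \left(-1\right) = \left(246 + 211\right) 1089 \left(-1\right) = 457 \left(-1089\right) = -497673$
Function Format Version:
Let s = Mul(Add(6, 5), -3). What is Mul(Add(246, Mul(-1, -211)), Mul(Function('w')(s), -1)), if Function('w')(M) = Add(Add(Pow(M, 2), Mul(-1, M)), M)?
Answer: -497673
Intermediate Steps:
s = -33 (s = Mul(11, -3) = -33)
Function('w')(M) = Pow(M, 2)
Mul(Add(246, Mul(-1, -211)), Mul(Function('w')(s), -1)) = Mul(Add(246, Mul(-1, -211)), Mul(Pow(-33, 2), -1)) = Mul(Add(246, 211), Mul(1089, -1)) = Mul(457, -1089) = -497673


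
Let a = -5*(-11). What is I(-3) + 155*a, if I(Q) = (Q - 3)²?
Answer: 8561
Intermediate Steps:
a = 55
I(Q) = (-3 + Q)²
I(-3) + 155*a = (-3 - 3)² + 155*55 = (-6)² + 8525 = 36 + 8525 = 8561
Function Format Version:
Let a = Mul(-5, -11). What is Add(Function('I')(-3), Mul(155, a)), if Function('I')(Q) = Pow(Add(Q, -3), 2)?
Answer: 8561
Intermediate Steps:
a = 55
Function('I')(Q) = Pow(Add(-3, Q), 2)
Add(Function('I')(-3), Mul(155, a)) = Add(Pow(Add(-3, -3), 2), Mul(155, 55)) = Add(Pow(-6, 2), 8525) = Add(36, 8525) = 8561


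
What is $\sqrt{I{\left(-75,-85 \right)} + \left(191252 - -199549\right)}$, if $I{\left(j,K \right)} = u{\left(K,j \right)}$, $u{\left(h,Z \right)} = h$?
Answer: $2 \sqrt{97679} \approx 625.07$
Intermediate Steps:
$I{\left(j,K \right)} = K$
$\sqrt{I{\left(-75,-85 \right)} + \left(191252 - -199549\right)} = \sqrt{-85 + \left(191252 - -199549\right)} = \sqrt{-85 + \left(191252 + 199549\right)} = \sqrt{-85 + 390801} = \sqrt{390716} = 2 \sqrt{97679}$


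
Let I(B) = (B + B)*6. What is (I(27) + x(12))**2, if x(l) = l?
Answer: 112896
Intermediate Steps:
I(B) = 12*B (I(B) = (2*B)*6 = 12*B)
(I(27) + x(12))**2 = (12*27 + 12)**2 = (324 + 12)**2 = 336**2 = 112896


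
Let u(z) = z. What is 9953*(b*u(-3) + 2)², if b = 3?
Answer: 487697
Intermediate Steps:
9953*(b*u(-3) + 2)² = 9953*(3*(-3) + 2)² = 9953*(-9 + 2)² = 9953*(-7)² = 9953*49 = 487697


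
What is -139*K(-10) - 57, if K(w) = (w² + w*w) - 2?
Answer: -27579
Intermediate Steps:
K(w) = -2 + 2*w² (K(w) = (w² + w²) - 2 = 2*w² - 2 = -2 + 2*w²)
-139*K(-10) - 57 = -139*(-2 + 2*(-10)²) - 57 = -139*(-2 + 2*100) - 57 = -139*(-2 + 200) - 57 = -139*198 - 57 = -27522 - 57 = -27579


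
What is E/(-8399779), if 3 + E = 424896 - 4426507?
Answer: 4001614/8399779 ≈ 0.47640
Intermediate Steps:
E = -4001614 (E = -3 + (424896 - 4426507) = -3 - 4001611 = -4001614)
E/(-8399779) = -4001614/(-8399779) = -4001614*(-1/8399779) = 4001614/8399779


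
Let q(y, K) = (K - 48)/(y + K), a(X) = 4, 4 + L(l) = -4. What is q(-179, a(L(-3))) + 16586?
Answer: 2902594/175 ≈ 16586.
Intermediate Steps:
L(l) = -8 (L(l) = -4 - 4 = -8)
q(y, K) = (-48 + K)/(K + y)
q(-179, a(L(-3))) + 16586 = (-48 + 4)/(4 - 179) + 16586 = -44/(-175) + 16586 = -1/175*(-44) + 16586 = 44/175 + 16586 = 2902594/175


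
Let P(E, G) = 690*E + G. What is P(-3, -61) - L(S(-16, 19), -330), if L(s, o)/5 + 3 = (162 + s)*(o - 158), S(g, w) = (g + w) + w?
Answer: 446844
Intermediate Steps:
P(E, G) = G + 690*E
S(g, w) = g + 2*w
L(s, o) = -15 + 5*(-158 + o)*(162 + s) (L(s, o) = -15 + 5*((162 + s)*(o - 158)) = -15 + 5*((162 + s)*(-158 + o)) = -15 + 5*((-158 + o)*(162 + s)) = -15 + 5*(-158 + o)*(162 + s))
P(-3, -61) - L(S(-16, 19), -330) = (-61 + 690*(-3)) - (-127995 - 790*(-16 + 2*19) + 810*(-330) + 5*(-330)*(-16 + 2*19)) = (-61 - 2070) - (-127995 - 790*(-16 + 38) - 267300 + 5*(-330)*(-16 + 38)) = -2131 - (-127995 - 790*22 - 267300 + 5*(-330)*22) = -2131 - (-127995 - 17380 - 267300 - 36300) = -2131 - 1*(-448975) = -2131 + 448975 = 446844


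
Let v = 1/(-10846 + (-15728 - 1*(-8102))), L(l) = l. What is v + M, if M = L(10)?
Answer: 184719/18472 ≈ 9.9999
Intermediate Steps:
v = -1/18472 (v = 1/(-10846 + (-15728 + 8102)) = 1/(-10846 - 7626) = 1/(-18472) = -1/18472 ≈ -5.4136e-5)
M = 10
v + M = -1/18472 + 10 = 184719/18472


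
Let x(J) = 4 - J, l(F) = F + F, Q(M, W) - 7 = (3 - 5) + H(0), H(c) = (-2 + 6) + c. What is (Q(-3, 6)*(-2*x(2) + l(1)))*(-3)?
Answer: 54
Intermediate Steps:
H(c) = 4 + c
Q(M, W) = 9 (Q(M, W) = 7 + ((3 - 5) + (4 + 0)) = 7 + (-2 + 4) = 7 + 2 = 9)
l(F) = 2*F
(Q(-3, 6)*(-2*x(2) + l(1)))*(-3) = (9*(-2*(4 - 1*2) + 2*1))*(-3) = (9*(-2*(4 - 2) + 2))*(-3) = (9*(-2*2 + 2))*(-3) = (9*(-4 + 2))*(-3) = (9*(-2))*(-3) = -18*(-3) = 54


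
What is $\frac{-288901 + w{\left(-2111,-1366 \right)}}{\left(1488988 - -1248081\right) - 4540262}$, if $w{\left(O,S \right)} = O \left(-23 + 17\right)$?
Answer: $\frac{276235}{1803193} \approx 0.15319$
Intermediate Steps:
$w{\left(O,S \right)} = - 6 O$ ($w{\left(O,S \right)} = O \left(-6\right) = - 6 O$)
$\frac{-288901 + w{\left(-2111,-1366 \right)}}{\left(1488988 - -1248081\right) - 4540262} = \frac{-288901 - -12666}{\left(1488988 - -1248081\right) - 4540262} = \frac{-288901 + 12666}{\left(1488988 + 1248081\right) - 4540262} = - \frac{276235}{2737069 - 4540262} = - \frac{276235}{-1803193} = \left(-276235\right) \left(- \frac{1}{1803193}\right) = \frac{276235}{1803193}$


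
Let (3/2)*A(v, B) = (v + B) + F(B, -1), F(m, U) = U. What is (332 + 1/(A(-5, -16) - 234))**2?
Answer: 61339933561/556516 ≈ 1.1022e+5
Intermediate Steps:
A(v, B) = -2/3 + 2*B/3 + 2*v/3 (A(v, B) = 2*((v + B) - 1)/3 = 2*((B + v) - 1)/3 = 2*(-1 + B + v)/3 = -2/3 + 2*B/3 + 2*v/3)
(332 + 1/(A(-5, -16) - 234))**2 = (332 + 1/((-2/3 + (2/3)*(-16) + (2/3)*(-5)) - 234))**2 = (332 + 1/((-2/3 - 32/3 - 10/3) - 234))**2 = (332 + 1/(-44/3 - 234))**2 = (332 + 1/(-746/3))**2 = (332 - 3/746)**2 = (247669/746)**2 = 61339933561/556516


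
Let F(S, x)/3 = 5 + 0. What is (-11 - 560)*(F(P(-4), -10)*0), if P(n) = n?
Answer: 0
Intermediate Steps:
F(S, x) = 15 (F(S, x) = 3*(5 + 0) = 3*5 = 15)
(-11 - 560)*(F(P(-4), -10)*0) = (-11 - 560)*(15*0) = -571*0 = 0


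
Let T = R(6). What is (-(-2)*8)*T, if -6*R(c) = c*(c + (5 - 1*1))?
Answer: -160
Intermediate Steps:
R(c) = -c*(4 + c)/6 (R(c) = -c*(c + (5 - 1*1))/6 = -c*(c + (5 - 1))/6 = -c*(c + 4)/6 = -c*(4 + c)/6)
T = -10 (T = -1/6*6*(4 + 6) = -1/6*6*10 = -10)
(-(-2)*8)*T = -(-2)*8*(-10) = -2*(-8)*(-10) = 16*(-10) = -160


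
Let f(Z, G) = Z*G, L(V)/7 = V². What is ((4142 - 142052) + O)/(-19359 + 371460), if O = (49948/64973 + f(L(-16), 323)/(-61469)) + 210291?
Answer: 289042534559041/1406229894983037 ≈ 0.20554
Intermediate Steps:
L(V) = 7*V²
f(Z, G) = G*Z
O = 839830986784711/3993825337 (O = (49948/64973 + (323*(7*(-16)²))/(-61469)) + 210291 = (49948*(1/64973) + (323*(7*256))*(-1/61469)) + 210291 = (49948/64973 + (323*1792)*(-1/61469)) + 210291 = (49948/64973 + 578816*(-1/61469)) + 210291 = (49948/64973 - 578816/61469) + 210291 = -34537158356/3993825337 + 210291 = 839830986784711/3993825337 ≈ 2.1028e+5)
((4142 - 142052) + O)/(-19359 + 371460) = ((4142 - 142052) + 839830986784711/3993825337)/(-19359 + 371460) = (-137910 + 839830986784711/3993825337)/352101 = (289042534559041/3993825337)*(1/352101) = 289042534559041/1406229894983037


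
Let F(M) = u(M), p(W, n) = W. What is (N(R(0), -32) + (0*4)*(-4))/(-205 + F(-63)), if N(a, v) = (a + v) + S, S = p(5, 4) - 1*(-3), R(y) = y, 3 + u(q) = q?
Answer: 24/271 ≈ 0.088561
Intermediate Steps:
u(q) = -3 + q
F(M) = -3 + M
S = 8 (S = 5 - 1*(-3) = 5 + 3 = 8)
N(a, v) = 8 + a + v (N(a, v) = (a + v) + 8 = 8 + a + v)
(N(R(0), -32) + (0*4)*(-4))/(-205 + F(-63)) = ((8 + 0 - 32) + (0*4)*(-4))/(-205 + (-3 - 63)) = (-24 + 0*(-4))/(-205 - 66) = (-24 + 0)/(-271) = -24*(-1/271) = 24/271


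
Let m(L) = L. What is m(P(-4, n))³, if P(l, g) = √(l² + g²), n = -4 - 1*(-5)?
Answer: 17*√17 ≈ 70.093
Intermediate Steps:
n = 1 (n = -4 + 5 = 1)
P(l, g) = √(g² + l²)
m(P(-4, n))³ = (√(1² + (-4)²))³ = (√(1 + 16))³ = (√17)³ = 17*√17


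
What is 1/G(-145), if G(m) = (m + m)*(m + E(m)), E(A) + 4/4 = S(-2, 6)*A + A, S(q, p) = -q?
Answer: 1/168490 ≈ 5.9351e-6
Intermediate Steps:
E(A) = -1 + 3*A (E(A) = -1 + ((-1*(-2))*A + A) = -1 + (2*A + A) = -1 + 3*A)
G(m) = 2*m*(-1 + 4*m) (G(m) = (m + m)*(m + (-1 + 3*m)) = (2*m)*(-1 + 4*m) = 2*m*(-1 + 4*m))
1/G(-145) = 1/(2*(-145)*(-1 + 4*(-145))) = 1/(2*(-145)*(-1 - 580)) = 1/(2*(-145)*(-581)) = 1/168490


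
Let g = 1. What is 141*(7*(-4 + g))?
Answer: -2961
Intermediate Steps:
141*(7*(-4 + g)) = 141*(7*(-4 + 1)) = 141*(7*(-3)) = 141*(-21) = -2961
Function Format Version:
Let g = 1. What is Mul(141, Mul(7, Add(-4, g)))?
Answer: -2961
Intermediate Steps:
Mul(141, Mul(7, Add(-4, g))) = Mul(141, Mul(7, Add(-4, 1))) = Mul(141, Mul(7, -3)) = Mul(141, -21) = -2961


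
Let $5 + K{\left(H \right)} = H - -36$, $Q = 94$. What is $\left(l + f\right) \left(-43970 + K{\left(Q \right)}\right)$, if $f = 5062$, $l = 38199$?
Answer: $-1896778545$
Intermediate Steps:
$K{\left(H \right)} = 31 + H$ ($K{\left(H \right)} = -5 + \left(H - -36\right) = -5 + \left(H + 36\right) = -5 + \left(36 + H\right) = 31 + H$)
$\left(l + f\right) \left(-43970 + K{\left(Q \right)}\right) = \left(38199 + 5062\right) \left(-43970 + \left(31 + 94\right)\right) = 43261 \left(-43970 + 125\right) = 43261 \left(-43845\right) = -1896778545$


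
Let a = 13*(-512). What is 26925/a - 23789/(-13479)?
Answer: -204582491/89716224 ≈ -2.2803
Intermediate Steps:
a = -6656
26925/a - 23789/(-13479) = 26925/(-6656) - 23789/(-13479) = 26925*(-1/6656) - 23789*(-1/13479) = -26925/6656 + 23789/13479 = -204582491/89716224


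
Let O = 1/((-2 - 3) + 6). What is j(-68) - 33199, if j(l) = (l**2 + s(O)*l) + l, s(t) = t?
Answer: -28711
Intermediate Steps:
O = 1 (O = 1/(-5 + 6) = 1/1 = 1)
j(l) = l**2 + 2*l (j(l) = (l**2 + 1*l) + l = (l**2 + l) + l = (l + l**2) + l = l**2 + 2*l)
j(-68) - 33199 = -68*(2 - 68) - 33199 = -68*(-66) - 33199 = 4488 - 33199 = -28711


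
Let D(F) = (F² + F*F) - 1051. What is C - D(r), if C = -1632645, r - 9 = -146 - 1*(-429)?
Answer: -1802122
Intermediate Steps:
r = 292 (r = 9 + (-146 - 1*(-429)) = 9 + (-146 + 429) = 9 + 283 = 292)
D(F) = -1051 + 2*F² (D(F) = (F² + F²) - 1051 = 2*F² - 1051 = -1051 + 2*F²)
C - D(r) = -1632645 - (-1051 + 2*292²) = -1632645 - (-1051 + 2*85264) = -1632645 - (-1051 + 170528) = -1632645 - 1*169477 = -1632645 - 169477 = -1802122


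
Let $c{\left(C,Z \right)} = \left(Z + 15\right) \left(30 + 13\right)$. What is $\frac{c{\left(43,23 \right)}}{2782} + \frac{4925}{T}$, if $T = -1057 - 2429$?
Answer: $- \frac{4002613}{4849026} \approx -0.82545$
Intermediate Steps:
$T = -3486$
$c{\left(C,Z \right)} = 645 + 43 Z$ ($c{\left(C,Z \right)} = \left(15 + Z\right) 43 = 645 + 43 Z$)
$\frac{c{\left(43,23 \right)}}{2782} + \frac{4925}{T} = \frac{645 + 43 \cdot 23}{2782} + \frac{4925}{-3486} = \left(645 + 989\right) \frac{1}{2782} + 4925 \left(- \frac{1}{3486}\right) = 1634 \cdot \frac{1}{2782} - \frac{4925}{3486} = \frac{817}{1391} - \frac{4925}{3486} = - \frac{4002613}{4849026}$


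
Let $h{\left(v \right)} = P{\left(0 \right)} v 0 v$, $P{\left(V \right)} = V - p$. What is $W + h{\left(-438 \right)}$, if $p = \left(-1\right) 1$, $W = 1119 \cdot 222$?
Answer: $248418$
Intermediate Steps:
$W = 248418$
$p = -1$
$P{\left(V \right)} = 1 + V$ ($P{\left(V \right)} = V - -1 = V + 1 = 1 + V$)
$h{\left(v \right)} = 0$ ($h{\left(v \right)} = \left(1 + 0\right) v 0 v = 1 v 0 = v 0 = 0$)
$W + h{\left(-438 \right)} = 248418 + 0 = 248418$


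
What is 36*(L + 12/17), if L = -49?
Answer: -29556/17 ≈ -1738.6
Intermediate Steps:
36*(L + 12/17) = 36*(-49 + 12/17) = 36*(-821/17) = -29556/17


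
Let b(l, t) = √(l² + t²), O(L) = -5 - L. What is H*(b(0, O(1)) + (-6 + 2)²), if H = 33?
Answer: 726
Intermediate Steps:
H*(b(0, O(1)) + (-6 + 2)²) = 33*(√(0² + (-5 - 1*1)²) + (-6 + 2)²) = 33*(√(0 + (-5 - 1)²) + (-4)²) = 33*(√(0 + (-6)²) + 16) = 33*(√(0 + 36) + 16) = 33*(√36 + 16) = 33*(6 + 16) = 33*22 = 726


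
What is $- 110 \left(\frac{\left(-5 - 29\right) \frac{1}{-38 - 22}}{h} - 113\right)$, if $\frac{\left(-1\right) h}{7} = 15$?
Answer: $\frac{3915637}{315} \approx 12431.0$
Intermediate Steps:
$h = -105$ ($h = \left(-7\right) 15 = -105$)
$- 110 \left(\frac{\left(-5 - 29\right) \frac{1}{-38 - 22}}{h} - 113\right) = - 110 \left(\frac{\left(-5 - 29\right) \frac{1}{-38 - 22}}{-105} - 113\right) = - 110 \left(- \frac{34}{-60} \left(- \frac{1}{105}\right) - 113\right) = - 110 \left(\left(-34\right) \left(- \frac{1}{60}\right) \left(- \frac{1}{105}\right) - 113\right) = - 110 \left(\frac{17}{30} \left(- \frac{1}{105}\right) - 113\right) = - 110 \left(- \frac{17}{3150} - 113\right) = \left(-110\right) \left(- \frac{355967}{3150}\right) = \frac{3915637}{315}$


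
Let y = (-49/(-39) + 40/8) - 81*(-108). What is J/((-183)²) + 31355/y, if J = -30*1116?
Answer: 3280138725/1270408936 ≈ 2.5820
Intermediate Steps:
J = -33480
y = 341416/39 (y = (-49*(-1/39) + 40*(⅛)) + 8748 = (49/39 + 5) + 8748 = 244/39 + 8748 = 341416/39 ≈ 8754.3)
J/((-183)²) + 31355/y = -33480/((-183)²) + 31355/(341416/39) = -33480/33489 + 31355*(39/341416) = -33480*1/33489 + 1222845/341416 = -3720/3721 + 1222845/341416 = 3280138725/1270408936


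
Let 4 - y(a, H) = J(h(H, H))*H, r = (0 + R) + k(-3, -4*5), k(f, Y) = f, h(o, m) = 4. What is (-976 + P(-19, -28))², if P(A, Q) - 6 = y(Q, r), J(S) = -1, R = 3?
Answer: 933156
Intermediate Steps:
r = 0 (r = (0 + 3) - 3 = 3 - 3 = 0)
y(a, H) = 4 + H (y(a, H) = 4 - (-1)*H = 4 + H)
P(A, Q) = 10 (P(A, Q) = 6 + (4 + 0) = 6 + 4 = 10)
(-976 + P(-19, -28))² = (-976 + 10)² = (-966)² = 933156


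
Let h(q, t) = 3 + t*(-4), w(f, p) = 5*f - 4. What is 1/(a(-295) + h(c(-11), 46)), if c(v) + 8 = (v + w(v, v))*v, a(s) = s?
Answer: -1/476 ≈ -0.0021008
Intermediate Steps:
w(f, p) = -4 + 5*f
c(v) = -8 + v*(-4 + 6*v) (c(v) = -8 + (v + (-4 + 5*v))*v = -8 + (-4 + 6*v)*v = -8 + v*(-4 + 6*v))
h(q, t) = 3 - 4*t
1/(a(-295) + h(c(-11), 46)) = 1/(-295 + (3 - 4*46)) = 1/(-295 + (3 - 184)) = 1/(-295 - 181) = 1/(-476) = -1/476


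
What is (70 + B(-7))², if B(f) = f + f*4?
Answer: 1225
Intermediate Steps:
B(f) = 5*f (B(f) = f + 4*f = 5*f)
(70 + B(-7))² = (70 + 5*(-7))² = (70 - 35)² = 35² = 1225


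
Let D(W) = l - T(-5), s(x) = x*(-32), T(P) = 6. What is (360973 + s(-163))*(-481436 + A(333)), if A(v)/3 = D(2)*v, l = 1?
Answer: -178125681459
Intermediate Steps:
s(x) = -32*x
D(W) = -5 (D(W) = 1 - 1*6 = 1 - 6 = -5)
A(v) = -15*v (A(v) = 3*(-5*v) = -15*v)
(360973 + s(-163))*(-481436 + A(333)) = (360973 - 32*(-163))*(-481436 - 15*333) = (360973 + 5216)*(-481436 - 4995) = 366189*(-486431) = -178125681459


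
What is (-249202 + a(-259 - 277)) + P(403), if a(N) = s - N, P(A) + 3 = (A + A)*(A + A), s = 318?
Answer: 401285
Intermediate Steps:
P(A) = -3 + 4*A² (P(A) = -3 + (A + A)*(A + A) = -3 + (2*A)*(2*A) = -3 + 4*A²)
a(N) = 318 - N
(-249202 + a(-259 - 277)) + P(403) = (-249202 + (318 - (-259 - 277))) + (-3 + 4*403²) = (-249202 + (318 - 1*(-536))) + (-3 + 4*162409) = (-249202 + (318 + 536)) + (-3 + 649636) = (-249202 + 854) + 649633 = -248348 + 649633 = 401285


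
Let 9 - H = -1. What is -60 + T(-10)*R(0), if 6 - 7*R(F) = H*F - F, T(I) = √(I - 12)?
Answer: -60 + 6*I*√22/7 ≈ -60.0 + 4.0204*I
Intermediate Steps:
H = 10 (H = 9 - 1*(-1) = 9 + 1 = 10)
T(I) = √(-12 + I)
R(F) = 6/7 - 9*F/7 (R(F) = 6/7 - (10*F - F)/7 = 6/7 - 9*F/7)
-60 + T(-10)*R(0) = -60 + √(-12 - 10)*(6/7 - 9/7*0) = -60 + √(-22)*(6/7 + 0) = -60 + (I*√22)*(6/7) = -60 + 6*I*√22/7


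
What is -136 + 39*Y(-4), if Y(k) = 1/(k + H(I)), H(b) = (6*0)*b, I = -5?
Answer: -583/4 ≈ -145.75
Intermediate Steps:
H(b) = 0 (H(b) = 0*b = 0)
Y(k) = 1/k (Y(k) = 1/(k + 0) = 1/k)
-136 + 39*Y(-4) = -136 + 39/(-4) = -136 + 39*(-1/4) = -136 - 39/4 = -583/4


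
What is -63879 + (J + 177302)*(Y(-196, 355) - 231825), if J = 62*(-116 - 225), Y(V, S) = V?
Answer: -36232463239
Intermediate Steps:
J = -21142 (J = 62*(-341) = -21142)
-63879 + (J + 177302)*(Y(-196, 355) - 231825) = -63879 + (-21142 + 177302)*(-196 - 231825) = -63879 + 156160*(-232021) = -63879 - 36232399360 = -36232463239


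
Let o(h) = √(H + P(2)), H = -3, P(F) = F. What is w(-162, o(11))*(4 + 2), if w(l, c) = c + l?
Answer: -972 + 6*I ≈ -972.0 + 6.0*I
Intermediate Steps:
o(h) = I (o(h) = √(-3 + 2) = √(-1) = I)
w(-162, o(11))*(4 + 2) = (I - 162)*(4 + 2) = (-162 + I)*6 = -972 + 6*I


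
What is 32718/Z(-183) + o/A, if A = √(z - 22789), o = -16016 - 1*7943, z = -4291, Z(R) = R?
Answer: -10906/61 + 23959*I*√6770/13540 ≈ -178.79 + 145.59*I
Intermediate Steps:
o = -23959 (o = -16016 - 7943 = -23959)
A = 2*I*√6770 (A = √(-4291 - 22789) = √(-27080) = 2*I*√6770 ≈ 164.56*I)
32718/Z(-183) + o/A = 32718/(-183) - 23959*(-I*√6770/13540) = 32718*(-1/183) - (-23959)*I*√6770/13540 = -10906/61 + 23959*I*√6770/13540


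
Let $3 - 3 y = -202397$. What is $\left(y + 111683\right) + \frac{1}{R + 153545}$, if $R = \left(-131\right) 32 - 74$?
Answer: $\frac{80229849274}{447837} \approx 1.7915 \cdot 10^{5}$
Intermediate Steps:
$y = \frac{202400}{3}$ ($y = 1 - - \frac{202397}{3} = 1 + \frac{202397}{3} = \frac{202400}{3} \approx 67467.0$)
$R = -4266$ ($R = -4192 - 74 = -4266$)
$\left(y + 111683\right) + \frac{1}{R + 153545} = \left(\frac{202400}{3} + 111683\right) + \frac{1}{-4266 + 153545} = \frac{537449}{3} + \frac{1}{149279} = \frac{80229849274}{447837}$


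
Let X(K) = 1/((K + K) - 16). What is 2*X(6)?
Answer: -½ ≈ -0.50000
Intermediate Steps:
X(K) = 1/(-16 + 2*K) (X(K) = 1/(2*K - 16) = 1/(-16 + 2*K))
2*X(6) = 2*(1/(2*(-8 + 6))) = 2*((½)/(-2)) = 2*((½)*(-½)) = 2*(-¼) = -½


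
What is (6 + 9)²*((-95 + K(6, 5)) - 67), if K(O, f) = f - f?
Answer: -36450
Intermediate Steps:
K(O, f) = 0
(6 + 9)²*((-95 + K(6, 5)) - 67) = (6 + 9)²*((-95 + 0) - 67) = 15²*(-95 - 67) = 225*(-162) = -36450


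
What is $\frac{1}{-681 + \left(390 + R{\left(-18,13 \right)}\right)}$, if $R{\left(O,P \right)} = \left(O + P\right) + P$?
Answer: $- \frac{1}{283} \approx -0.0035336$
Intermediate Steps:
$R{\left(O,P \right)} = O + 2 P$
$\frac{1}{-681 + \left(390 + R{\left(-18,13 \right)}\right)} = \frac{1}{-681 + \left(390 + \left(-18 + 2 \cdot 13\right)\right)} = \frac{1}{-681 + \left(390 + \left(-18 + 26\right)\right)} = \frac{1}{-681 + \left(390 + 8\right)} = \frac{1}{-681 + 398} = \frac{1}{-283} = - \frac{1}{283}$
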